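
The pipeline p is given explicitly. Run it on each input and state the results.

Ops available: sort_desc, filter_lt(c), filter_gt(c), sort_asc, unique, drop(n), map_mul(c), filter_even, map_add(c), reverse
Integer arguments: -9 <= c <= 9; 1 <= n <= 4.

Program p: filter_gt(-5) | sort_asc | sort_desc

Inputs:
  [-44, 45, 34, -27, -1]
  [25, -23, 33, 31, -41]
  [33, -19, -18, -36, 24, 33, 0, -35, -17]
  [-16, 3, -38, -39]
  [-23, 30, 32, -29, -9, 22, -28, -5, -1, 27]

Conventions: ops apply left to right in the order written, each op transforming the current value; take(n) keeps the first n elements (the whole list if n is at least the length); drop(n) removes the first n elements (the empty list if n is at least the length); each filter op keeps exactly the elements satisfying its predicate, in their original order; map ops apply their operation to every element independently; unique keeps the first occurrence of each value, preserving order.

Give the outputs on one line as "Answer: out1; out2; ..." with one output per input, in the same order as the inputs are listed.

Execution, op by op:
  [-44, 45, 34, -27, -1] -> [45, 34, -1] -> [-1, 34, 45] -> [45, 34, -1]
  [25, -23, 33, 31, -41] -> [25, 33, 31] -> [25, 31, 33] -> [33, 31, 25]
  [33, -19, -18, -36, 24, 33, 0, -35, -17] -> [33, 24, 33, 0] -> [0, 24, 33, 33] -> [33, 33, 24, 0]
  [-16, 3, -38, -39] -> [3] -> [3] -> [3]
  [-23, 30, 32, -29, -9, 22, -28, -5, -1, 27] -> [30, 32, 22, -1, 27] -> [-1, 22, 27, 30, 32] -> [32, 30, 27, 22, -1]

[45, 34, -1]; [33, 31, 25]; [33, 33, 24, 0]; [3]; [32, 30, 27, 22, -1]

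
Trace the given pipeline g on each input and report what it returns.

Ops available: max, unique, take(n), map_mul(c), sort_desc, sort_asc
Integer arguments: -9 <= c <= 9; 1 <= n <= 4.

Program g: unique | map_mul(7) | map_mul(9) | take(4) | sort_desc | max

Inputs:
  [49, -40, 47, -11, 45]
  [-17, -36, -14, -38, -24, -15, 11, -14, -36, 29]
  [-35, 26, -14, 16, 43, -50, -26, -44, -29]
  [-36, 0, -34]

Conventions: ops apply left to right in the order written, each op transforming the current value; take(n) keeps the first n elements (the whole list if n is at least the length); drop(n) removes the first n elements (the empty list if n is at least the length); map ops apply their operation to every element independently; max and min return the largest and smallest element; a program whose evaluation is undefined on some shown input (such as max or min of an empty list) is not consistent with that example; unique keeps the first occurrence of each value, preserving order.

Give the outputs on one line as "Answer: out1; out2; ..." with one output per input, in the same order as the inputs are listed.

Execution, op by op:
  [49, -40, 47, -11, 45] -> [49, -40, 47, -11, 45] -> [343, -280, 329, -77, 315] -> [3087, -2520, 2961, -693, 2835] -> [3087, -2520, 2961, -693] -> [3087, 2961, -693, -2520] -> 3087
  [-17, -36, -14, -38, -24, -15, 11, -14, -36, 29] -> [-17, -36, -14, -38, -24, -15, 11, 29] -> [-119, -252, -98, -266, -168, -105, 77, 203] -> [-1071, -2268, -882, -2394, -1512, -945, 693, 1827] -> [-1071, -2268, -882, -2394] -> [-882, -1071, -2268, -2394] -> -882
  [-35, 26, -14, 16, 43, -50, -26, -44, -29] -> [-35, 26, -14, 16, 43, -50, -26, -44, -29] -> [-245, 182, -98, 112, 301, -350, -182, -308, -203] -> [-2205, 1638, -882, 1008, 2709, -3150, -1638, -2772, -1827] -> [-2205, 1638, -882, 1008] -> [1638, 1008, -882, -2205] -> 1638
  [-36, 0, -34] -> [-36, 0, -34] -> [-252, 0, -238] -> [-2268, 0, -2142] -> [-2268, 0, -2142] -> [0, -2142, -2268] -> 0

3087; -882; 1638; 0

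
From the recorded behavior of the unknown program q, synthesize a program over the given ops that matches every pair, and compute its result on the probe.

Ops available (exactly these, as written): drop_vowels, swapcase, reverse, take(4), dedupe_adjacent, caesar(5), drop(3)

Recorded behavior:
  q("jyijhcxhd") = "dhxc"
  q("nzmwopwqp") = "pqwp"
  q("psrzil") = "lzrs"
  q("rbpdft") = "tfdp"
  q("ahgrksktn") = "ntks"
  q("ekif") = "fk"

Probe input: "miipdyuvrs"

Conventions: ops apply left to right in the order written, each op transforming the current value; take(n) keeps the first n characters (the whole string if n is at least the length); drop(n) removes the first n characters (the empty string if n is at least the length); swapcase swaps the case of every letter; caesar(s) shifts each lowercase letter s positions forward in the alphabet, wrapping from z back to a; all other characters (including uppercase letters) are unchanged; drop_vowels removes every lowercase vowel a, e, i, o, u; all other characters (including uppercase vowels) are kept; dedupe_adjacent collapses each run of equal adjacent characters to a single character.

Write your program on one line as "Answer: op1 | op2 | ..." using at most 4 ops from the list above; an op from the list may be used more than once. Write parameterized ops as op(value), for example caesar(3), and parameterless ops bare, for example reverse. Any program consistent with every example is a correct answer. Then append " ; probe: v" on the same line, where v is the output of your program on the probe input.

drop_vowels | reverse | take(4) ; probe: "srvy"

Check, running the answer program on each example:
  "jyijhcxhd" -> "jyjhcxhd" -> "dhxchjyj" -> "dhxc"
  "nzmwopwqp" -> "nzmwpwqp" -> "pqwpwmzn" -> "pqwp"
  "psrzil" -> "psrzl" -> "lzrsp" -> "lzrs"
  "rbpdft" -> "rbpdft" -> "tfdpbr" -> "tfdp"
  "ahgrksktn" -> "hgrksktn" -> "ntkskrgh" -> "ntks"
  "ekif" -> "kf" -> "fk" -> "fk"
  probe: "miipdyuvrs" -> "mpdyvrs" -> "srvydpm" -> "srvy"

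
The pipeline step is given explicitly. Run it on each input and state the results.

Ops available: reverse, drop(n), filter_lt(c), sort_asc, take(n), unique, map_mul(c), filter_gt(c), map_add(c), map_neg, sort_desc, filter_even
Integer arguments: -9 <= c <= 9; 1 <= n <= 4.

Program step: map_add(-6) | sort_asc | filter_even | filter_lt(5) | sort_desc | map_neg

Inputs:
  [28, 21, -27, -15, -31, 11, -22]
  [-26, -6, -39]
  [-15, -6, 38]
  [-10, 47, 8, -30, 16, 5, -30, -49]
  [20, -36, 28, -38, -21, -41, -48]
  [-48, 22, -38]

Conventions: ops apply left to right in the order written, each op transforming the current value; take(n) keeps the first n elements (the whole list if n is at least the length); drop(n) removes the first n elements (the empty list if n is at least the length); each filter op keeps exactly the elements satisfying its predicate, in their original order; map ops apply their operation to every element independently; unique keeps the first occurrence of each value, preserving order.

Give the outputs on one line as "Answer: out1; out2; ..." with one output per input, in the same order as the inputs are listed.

[28]; [12, 32]; [12]; [-2, 16, 36, 36]; [42, 44, 54]; [44, 54]

Execution, op by op:
  [28, 21, -27, -15, -31, 11, -22] -> [22, 15, -33, -21, -37, 5, -28] -> [-37, -33, -28, -21, 5, 15, 22] -> [-28, 22] -> [-28] -> [-28] -> [28]
  [-26, -6, -39] -> [-32, -12, -45] -> [-45, -32, -12] -> [-32, -12] -> [-32, -12] -> [-12, -32] -> [12, 32]
  [-15, -6, 38] -> [-21, -12, 32] -> [-21, -12, 32] -> [-12, 32] -> [-12] -> [-12] -> [12]
  [-10, 47, 8, -30, 16, 5, -30, -49] -> [-16, 41, 2, -36, 10, -1, -36, -55] -> [-55, -36, -36, -16, -1, 2, 10, 41] -> [-36, -36, -16, 2, 10] -> [-36, -36, -16, 2] -> [2, -16, -36, -36] -> [-2, 16, 36, 36]
  [20, -36, 28, -38, -21, -41, -48] -> [14, -42, 22, -44, -27, -47, -54] -> [-54, -47, -44, -42, -27, 14, 22] -> [-54, -44, -42, 14, 22] -> [-54, -44, -42] -> [-42, -44, -54] -> [42, 44, 54]
  [-48, 22, -38] -> [-54, 16, -44] -> [-54, -44, 16] -> [-54, -44, 16] -> [-54, -44] -> [-44, -54] -> [44, 54]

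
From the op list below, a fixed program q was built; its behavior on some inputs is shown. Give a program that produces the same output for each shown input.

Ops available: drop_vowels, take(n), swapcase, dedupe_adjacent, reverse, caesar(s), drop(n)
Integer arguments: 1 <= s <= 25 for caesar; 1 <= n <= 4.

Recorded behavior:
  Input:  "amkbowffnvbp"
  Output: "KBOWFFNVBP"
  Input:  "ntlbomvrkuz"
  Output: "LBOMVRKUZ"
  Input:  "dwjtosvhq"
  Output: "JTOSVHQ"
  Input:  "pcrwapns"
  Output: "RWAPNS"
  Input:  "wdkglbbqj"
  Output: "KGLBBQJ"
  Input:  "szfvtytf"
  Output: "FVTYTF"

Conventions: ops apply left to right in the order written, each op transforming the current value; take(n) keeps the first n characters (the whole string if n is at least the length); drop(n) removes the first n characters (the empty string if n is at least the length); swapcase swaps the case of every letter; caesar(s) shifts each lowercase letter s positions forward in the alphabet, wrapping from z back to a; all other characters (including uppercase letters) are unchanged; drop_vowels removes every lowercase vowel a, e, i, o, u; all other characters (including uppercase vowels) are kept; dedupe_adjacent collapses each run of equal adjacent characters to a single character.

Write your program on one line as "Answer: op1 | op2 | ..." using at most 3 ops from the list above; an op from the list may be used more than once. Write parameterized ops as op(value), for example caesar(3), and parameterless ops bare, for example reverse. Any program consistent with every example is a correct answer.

drop(2) | swapcase

Check, running the answer program on each example:
  "amkbowffnvbp" -> "kbowffnvbp" -> "KBOWFFNVBP"
  "ntlbomvrkuz" -> "lbomvrkuz" -> "LBOMVRKUZ"
  "dwjtosvhq" -> "jtosvhq" -> "JTOSVHQ"
  "pcrwapns" -> "rwapns" -> "RWAPNS"
  "wdkglbbqj" -> "kglbbqj" -> "KGLBBQJ"
  "szfvtytf" -> "fvtytf" -> "FVTYTF"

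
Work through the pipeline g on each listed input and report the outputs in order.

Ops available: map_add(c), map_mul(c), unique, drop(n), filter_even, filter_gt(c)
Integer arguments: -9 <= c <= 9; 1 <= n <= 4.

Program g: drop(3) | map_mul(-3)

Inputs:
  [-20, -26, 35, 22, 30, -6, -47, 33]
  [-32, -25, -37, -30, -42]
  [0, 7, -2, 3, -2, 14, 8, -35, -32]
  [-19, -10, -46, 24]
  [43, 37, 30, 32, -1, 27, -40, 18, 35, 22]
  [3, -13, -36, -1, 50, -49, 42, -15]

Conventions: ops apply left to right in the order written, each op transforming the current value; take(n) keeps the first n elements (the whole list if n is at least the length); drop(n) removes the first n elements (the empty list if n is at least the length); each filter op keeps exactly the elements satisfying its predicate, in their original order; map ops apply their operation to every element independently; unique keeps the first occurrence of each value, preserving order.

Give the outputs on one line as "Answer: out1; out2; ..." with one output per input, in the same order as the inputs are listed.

Execution, op by op:
  [-20, -26, 35, 22, 30, -6, -47, 33] -> [22, 30, -6, -47, 33] -> [-66, -90, 18, 141, -99]
  [-32, -25, -37, -30, -42] -> [-30, -42] -> [90, 126]
  [0, 7, -2, 3, -2, 14, 8, -35, -32] -> [3, -2, 14, 8, -35, -32] -> [-9, 6, -42, -24, 105, 96]
  [-19, -10, -46, 24] -> [24] -> [-72]
  [43, 37, 30, 32, -1, 27, -40, 18, 35, 22] -> [32, -1, 27, -40, 18, 35, 22] -> [-96, 3, -81, 120, -54, -105, -66]
  [3, -13, -36, -1, 50, -49, 42, -15] -> [-1, 50, -49, 42, -15] -> [3, -150, 147, -126, 45]

[-66, -90, 18, 141, -99]; [90, 126]; [-9, 6, -42, -24, 105, 96]; [-72]; [-96, 3, -81, 120, -54, -105, -66]; [3, -150, 147, -126, 45]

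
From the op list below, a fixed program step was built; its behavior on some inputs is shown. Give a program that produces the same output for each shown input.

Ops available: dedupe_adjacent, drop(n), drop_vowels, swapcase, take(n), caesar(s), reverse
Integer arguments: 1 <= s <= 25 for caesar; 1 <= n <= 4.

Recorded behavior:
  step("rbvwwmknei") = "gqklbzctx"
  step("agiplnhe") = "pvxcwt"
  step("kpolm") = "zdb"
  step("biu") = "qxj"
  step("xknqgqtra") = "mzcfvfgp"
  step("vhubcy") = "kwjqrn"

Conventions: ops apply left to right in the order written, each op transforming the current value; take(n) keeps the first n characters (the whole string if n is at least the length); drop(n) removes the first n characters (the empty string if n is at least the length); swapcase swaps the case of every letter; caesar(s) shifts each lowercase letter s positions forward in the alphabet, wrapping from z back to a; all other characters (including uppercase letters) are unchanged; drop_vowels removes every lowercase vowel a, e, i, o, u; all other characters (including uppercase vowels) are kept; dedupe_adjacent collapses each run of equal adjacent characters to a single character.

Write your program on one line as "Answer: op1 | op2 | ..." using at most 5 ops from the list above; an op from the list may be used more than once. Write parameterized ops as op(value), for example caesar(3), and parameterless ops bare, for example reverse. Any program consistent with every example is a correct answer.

caesar(8) | dedupe_adjacent | caesar(7) | drop_vowels

Check, running the answer program on each example:
  "rbvwwmknei" -> "zjdeeusvmq" -> "zjdeusvmq" -> "gqklbzctx" -> "gqklbzctx"
  "agiplnhe" -> "ioqxtvpm" -> "ioqxtvpm" -> "pvxeacwt" -> "pvxcwt"
  "kpolm" -> "sxwtu" -> "sxwtu" -> "zedab" -> "zdb"
  "biu" -> "jqc" -> "jqc" -> "qxj" -> "qxj"
  "xknqgqtra" -> "fsvyoybzi" -> "fsvyoybzi" -> "mzcfvfigp" -> "mzcfvfgp"
  "vhubcy" -> "dpcjkg" -> "dpcjkg" -> "kwjqrn" -> "kwjqrn"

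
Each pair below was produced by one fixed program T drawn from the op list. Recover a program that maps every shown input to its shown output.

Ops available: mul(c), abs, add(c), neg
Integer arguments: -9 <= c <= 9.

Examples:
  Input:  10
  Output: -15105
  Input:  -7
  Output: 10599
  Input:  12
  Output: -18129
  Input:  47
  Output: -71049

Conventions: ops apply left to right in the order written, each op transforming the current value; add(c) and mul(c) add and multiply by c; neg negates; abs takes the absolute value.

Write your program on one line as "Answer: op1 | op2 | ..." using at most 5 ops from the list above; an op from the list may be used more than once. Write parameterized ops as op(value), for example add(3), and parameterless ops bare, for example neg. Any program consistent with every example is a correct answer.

mul(7) | mul(-8) | mul(9) | add(5) | mul(3)

Check, running the answer program on each example:
  10 -> 70 -> -560 -> -5040 -> -5035 -> -15105
  -7 -> -49 -> 392 -> 3528 -> 3533 -> 10599
  12 -> 84 -> -672 -> -6048 -> -6043 -> -18129
  47 -> 329 -> -2632 -> -23688 -> -23683 -> -71049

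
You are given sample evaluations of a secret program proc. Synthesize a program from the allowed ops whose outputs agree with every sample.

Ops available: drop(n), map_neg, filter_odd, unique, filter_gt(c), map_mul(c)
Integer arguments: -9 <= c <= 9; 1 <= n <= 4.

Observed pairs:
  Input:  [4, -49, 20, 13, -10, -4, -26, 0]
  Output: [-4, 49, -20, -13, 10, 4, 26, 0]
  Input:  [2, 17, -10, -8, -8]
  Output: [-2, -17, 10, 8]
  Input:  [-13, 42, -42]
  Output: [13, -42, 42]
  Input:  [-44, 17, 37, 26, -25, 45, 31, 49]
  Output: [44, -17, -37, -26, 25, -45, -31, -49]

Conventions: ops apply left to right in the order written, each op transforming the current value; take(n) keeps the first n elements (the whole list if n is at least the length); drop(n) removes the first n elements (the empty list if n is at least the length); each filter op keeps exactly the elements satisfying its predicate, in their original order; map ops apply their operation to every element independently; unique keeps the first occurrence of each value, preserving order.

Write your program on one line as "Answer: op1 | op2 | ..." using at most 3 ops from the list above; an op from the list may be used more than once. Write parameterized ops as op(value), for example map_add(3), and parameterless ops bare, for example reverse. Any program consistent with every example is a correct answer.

map_neg | unique

Check, running the answer program on each example:
  [4, -49, 20, 13, -10, -4, -26, 0] -> [-4, 49, -20, -13, 10, 4, 26, 0] -> [-4, 49, -20, -13, 10, 4, 26, 0]
  [2, 17, -10, -8, -8] -> [-2, -17, 10, 8, 8] -> [-2, -17, 10, 8]
  [-13, 42, -42] -> [13, -42, 42] -> [13, -42, 42]
  [-44, 17, 37, 26, -25, 45, 31, 49] -> [44, -17, -37, -26, 25, -45, -31, -49] -> [44, -17, -37, -26, 25, -45, -31, -49]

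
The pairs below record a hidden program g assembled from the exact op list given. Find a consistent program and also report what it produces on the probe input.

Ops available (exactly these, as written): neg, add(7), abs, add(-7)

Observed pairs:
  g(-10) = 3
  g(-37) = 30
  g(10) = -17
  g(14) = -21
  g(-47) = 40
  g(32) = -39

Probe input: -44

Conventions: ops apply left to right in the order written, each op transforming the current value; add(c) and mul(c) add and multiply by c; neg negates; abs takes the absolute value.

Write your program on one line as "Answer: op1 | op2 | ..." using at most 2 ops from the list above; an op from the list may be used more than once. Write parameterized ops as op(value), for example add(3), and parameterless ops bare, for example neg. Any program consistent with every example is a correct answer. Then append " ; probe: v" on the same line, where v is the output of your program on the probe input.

neg | add(-7) ; probe: 37

Check, running the answer program on each example:
  -10 -> 10 -> 3
  -37 -> 37 -> 30
  10 -> -10 -> -17
  14 -> -14 -> -21
  -47 -> 47 -> 40
  32 -> -32 -> -39
  probe: -44 -> 44 -> 37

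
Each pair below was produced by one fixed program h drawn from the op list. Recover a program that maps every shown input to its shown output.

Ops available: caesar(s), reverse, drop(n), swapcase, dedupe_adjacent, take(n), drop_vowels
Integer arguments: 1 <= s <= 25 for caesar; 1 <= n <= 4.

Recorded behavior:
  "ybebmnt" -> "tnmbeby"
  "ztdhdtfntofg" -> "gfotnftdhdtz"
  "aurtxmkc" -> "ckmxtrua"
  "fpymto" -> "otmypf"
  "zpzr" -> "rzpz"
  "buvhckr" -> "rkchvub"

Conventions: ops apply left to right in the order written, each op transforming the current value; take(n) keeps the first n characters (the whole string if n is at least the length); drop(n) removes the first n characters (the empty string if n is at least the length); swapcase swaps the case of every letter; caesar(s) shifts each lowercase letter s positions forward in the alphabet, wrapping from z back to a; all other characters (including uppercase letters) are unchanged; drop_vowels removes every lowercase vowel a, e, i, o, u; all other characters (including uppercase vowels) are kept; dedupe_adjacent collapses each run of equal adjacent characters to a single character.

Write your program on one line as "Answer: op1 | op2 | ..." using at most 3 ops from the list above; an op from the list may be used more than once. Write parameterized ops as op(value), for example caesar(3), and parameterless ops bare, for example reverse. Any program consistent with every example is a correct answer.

caesar(23) | reverse | caesar(3)

Check, running the answer program on each example:
  "ybebmnt" -> "vybyjkq" -> "qkjybyv" -> "tnmbeby"
  "ztdhdtfntofg" -> "wqaeaqckqlcd" -> "dclqkcqaeaqw" -> "gfotnftdhdtz"
  "aurtxmkc" -> "xroqujhz" -> "zhjuqorx" -> "ckmxtrua"
  "fpymto" -> "cmvjql" -> "lqjvmc" -> "otmypf"
  "zpzr" -> "wmwo" -> "owmw" -> "rzpz"
  "buvhckr" -> "yrsezho" -> "ohzesry" -> "rkchvub"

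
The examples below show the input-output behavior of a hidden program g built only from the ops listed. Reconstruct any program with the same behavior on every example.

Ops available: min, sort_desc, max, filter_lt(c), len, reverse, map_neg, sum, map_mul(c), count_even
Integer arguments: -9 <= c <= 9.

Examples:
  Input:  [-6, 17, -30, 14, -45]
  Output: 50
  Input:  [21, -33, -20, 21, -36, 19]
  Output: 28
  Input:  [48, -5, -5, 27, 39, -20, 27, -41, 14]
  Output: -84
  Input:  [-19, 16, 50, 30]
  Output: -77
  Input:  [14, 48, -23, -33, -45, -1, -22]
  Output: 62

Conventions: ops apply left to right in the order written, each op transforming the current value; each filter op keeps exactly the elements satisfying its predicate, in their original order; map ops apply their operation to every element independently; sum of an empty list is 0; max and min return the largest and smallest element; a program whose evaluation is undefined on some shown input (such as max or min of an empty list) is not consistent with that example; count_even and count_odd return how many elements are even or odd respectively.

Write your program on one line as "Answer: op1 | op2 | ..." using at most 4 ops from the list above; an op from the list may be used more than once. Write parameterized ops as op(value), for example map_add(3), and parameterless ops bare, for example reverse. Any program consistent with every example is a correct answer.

map_mul(-1) | sort_desc | reverse | sum

Check, running the answer program on each example:
  [-6, 17, -30, 14, -45] -> [6, -17, 30, -14, 45] -> [45, 30, 6, -14, -17] -> [-17, -14, 6, 30, 45] -> 50
  [21, -33, -20, 21, -36, 19] -> [-21, 33, 20, -21, 36, -19] -> [36, 33, 20, -19, -21, -21] -> [-21, -21, -19, 20, 33, 36] -> 28
  [48, -5, -5, 27, 39, -20, 27, -41, 14] -> [-48, 5, 5, -27, -39, 20, -27, 41, -14] -> [41, 20, 5, 5, -14, -27, -27, -39, -48] -> [-48, -39, -27, -27, -14, 5, 5, 20, 41] -> -84
  [-19, 16, 50, 30] -> [19, -16, -50, -30] -> [19, -16, -30, -50] -> [-50, -30, -16, 19] -> -77
  [14, 48, -23, -33, -45, -1, -22] -> [-14, -48, 23, 33, 45, 1, 22] -> [45, 33, 23, 22, 1, -14, -48] -> [-48, -14, 1, 22, 23, 33, 45] -> 62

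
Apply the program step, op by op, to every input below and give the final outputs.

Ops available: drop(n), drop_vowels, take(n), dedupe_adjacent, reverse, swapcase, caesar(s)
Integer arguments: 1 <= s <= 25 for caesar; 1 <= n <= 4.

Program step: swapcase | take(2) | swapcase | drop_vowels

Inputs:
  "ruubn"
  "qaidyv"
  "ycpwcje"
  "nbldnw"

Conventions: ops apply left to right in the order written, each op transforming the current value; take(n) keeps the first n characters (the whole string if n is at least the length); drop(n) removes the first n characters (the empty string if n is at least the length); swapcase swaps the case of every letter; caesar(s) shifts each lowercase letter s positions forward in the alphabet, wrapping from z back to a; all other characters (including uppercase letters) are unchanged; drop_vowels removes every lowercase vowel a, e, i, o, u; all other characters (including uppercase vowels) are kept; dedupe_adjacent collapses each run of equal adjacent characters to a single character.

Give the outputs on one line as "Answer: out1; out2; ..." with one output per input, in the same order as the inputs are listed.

"r"; "q"; "yc"; "nb"

Execution, op by op:
  "ruubn" -> "RUUBN" -> "RU" -> "ru" -> "r"
  "qaidyv" -> "QAIDYV" -> "QA" -> "qa" -> "q"
  "ycpwcje" -> "YCPWCJE" -> "YC" -> "yc" -> "yc"
  "nbldnw" -> "NBLDNW" -> "NB" -> "nb" -> "nb"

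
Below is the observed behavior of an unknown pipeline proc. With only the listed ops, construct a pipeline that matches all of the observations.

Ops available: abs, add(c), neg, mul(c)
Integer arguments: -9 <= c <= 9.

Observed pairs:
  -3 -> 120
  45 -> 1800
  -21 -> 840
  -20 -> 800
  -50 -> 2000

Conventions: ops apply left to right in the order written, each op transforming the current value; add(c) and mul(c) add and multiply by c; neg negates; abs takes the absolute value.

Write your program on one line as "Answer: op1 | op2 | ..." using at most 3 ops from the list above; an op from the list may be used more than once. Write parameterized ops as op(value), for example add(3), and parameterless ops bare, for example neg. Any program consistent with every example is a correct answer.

mul(5) | mul(8) | abs

Check, running the answer program on each example:
  -3 -> -15 -> -120 -> 120
  45 -> 225 -> 1800 -> 1800
  -21 -> -105 -> -840 -> 840
  -20 -> -100 -> -800 -> 800
  -50 -> -250 -> -2000 -> 2000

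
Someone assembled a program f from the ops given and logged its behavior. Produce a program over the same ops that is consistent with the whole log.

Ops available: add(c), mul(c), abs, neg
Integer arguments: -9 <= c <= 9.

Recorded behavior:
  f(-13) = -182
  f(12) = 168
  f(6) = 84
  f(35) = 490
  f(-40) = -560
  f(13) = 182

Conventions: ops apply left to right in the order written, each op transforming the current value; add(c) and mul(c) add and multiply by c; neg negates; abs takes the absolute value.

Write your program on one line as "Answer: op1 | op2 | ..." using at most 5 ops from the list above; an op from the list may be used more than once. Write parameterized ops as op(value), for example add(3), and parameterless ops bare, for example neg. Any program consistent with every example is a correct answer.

neg | mul(7) | neg | mul(2)

Check, running the answer program on each example:
  -13 -> 13 -> 91 -> -91 -> -182
  12 -> -12 -> -84 -> 84 -> 168
  6 -> -6 -> -42 -> 42 -> 84
  35 -> -35 -> -245 -> 245 -> 490
  -40 -> 40 -> 280 -> -280 -> -560
  13 -> -13 -> -91 -> 91 -> 182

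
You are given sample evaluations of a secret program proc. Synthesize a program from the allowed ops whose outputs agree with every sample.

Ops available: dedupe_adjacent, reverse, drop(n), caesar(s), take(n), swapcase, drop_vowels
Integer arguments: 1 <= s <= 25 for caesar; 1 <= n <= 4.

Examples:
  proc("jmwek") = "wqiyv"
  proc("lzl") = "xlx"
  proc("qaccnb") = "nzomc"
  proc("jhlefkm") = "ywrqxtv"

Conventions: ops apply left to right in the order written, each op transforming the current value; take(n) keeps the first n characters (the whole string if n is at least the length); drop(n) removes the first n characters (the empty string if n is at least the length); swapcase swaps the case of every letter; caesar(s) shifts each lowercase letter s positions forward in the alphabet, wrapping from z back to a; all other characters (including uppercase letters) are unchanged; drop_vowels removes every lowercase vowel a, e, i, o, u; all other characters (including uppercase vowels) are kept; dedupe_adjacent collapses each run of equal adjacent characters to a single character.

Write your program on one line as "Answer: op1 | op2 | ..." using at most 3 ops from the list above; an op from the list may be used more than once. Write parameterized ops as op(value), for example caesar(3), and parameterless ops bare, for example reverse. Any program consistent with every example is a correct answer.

dedupe_adjacent | reverse | caesar(12)

Check, running the answer program on each example:
  "jmwek" -> "jmwek" -> "kewmj" -> "wqiyv"
  "lzl" -> "lzl" -> "lzl" -> "xlx"
  "qaccnb" -> "qacnb" -> "bncaq" -> "nzomc"
  "jhlefkm" -> "jhlefkm" -> "mkfelhj" -> "ywrqxtv"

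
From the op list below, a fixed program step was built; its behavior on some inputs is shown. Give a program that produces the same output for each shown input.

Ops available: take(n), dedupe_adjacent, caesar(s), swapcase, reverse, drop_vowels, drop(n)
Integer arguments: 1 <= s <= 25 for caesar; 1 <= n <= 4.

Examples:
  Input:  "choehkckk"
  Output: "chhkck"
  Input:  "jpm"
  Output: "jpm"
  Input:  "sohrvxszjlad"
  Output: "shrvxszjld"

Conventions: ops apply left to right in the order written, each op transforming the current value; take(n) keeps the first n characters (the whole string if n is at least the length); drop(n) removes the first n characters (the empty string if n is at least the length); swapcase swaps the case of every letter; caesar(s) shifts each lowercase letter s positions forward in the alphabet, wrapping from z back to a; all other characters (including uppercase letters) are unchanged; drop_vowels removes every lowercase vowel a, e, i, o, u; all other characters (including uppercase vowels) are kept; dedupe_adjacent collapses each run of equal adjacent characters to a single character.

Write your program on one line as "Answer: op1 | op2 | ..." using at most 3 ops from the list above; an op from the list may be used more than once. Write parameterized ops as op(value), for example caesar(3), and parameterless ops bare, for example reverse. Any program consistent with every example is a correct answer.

dedupe_adjacent | drop_vowels

Check, running the answer program on each example:
  "choehkckk" -> "choehkck" -> "chhkck"
  "jpm" -> "jpm" -> "jpm"
  "sohrvxszjlad" -> "sohrvxszjlad" -> "shrvxszjld"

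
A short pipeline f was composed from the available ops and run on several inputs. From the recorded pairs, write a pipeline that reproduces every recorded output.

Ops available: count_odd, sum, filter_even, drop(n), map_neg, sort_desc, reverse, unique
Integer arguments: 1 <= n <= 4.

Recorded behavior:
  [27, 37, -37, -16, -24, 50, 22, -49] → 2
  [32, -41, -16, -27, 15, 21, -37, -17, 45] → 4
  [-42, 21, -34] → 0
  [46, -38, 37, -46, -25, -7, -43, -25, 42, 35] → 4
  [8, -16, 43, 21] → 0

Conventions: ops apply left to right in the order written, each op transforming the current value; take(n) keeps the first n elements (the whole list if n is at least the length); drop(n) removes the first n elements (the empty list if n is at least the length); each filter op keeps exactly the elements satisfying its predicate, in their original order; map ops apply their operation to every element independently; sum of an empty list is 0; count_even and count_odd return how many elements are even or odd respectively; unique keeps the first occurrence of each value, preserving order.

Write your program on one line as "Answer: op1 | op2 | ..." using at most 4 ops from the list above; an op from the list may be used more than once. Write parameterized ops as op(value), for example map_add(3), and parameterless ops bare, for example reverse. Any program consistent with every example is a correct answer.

sort_desc | drop(1) | drop(3) | count_odd

Check, running the answer program on each example:
  [27, 37, -37, -16, -24, 50, 22, -49] -> [50, 37, 27, 22, -16, -24, -37, -49] -> [37, 27, 22, -16, -24, -37, -49] -> [-16, -24, -37, -49] -> 2
  [32, -41, -16, -27, 15, 21, -37, -17, 45] -> [45, 32, 21, 15, -16, -17, -27, -37, -41] -> [32, 21, 15, -16, -17, -27, -37, -41] -> [-16, -17, -27, -37, -41] -> 4
  [-42, 21, -34] -> [21, -34, -42] -> [-34, -42] -> [] -> 0
  [46, -38, 37, -46, -25, -7, -43, -25, 42, 35] -> [46, 42, 37, 35, -7, -25, -25, -38, -43, -46] -> [42, 37, 35, -7, -25, -25, -38, -43, -46] -> [-7, -25, -25, -38, -43, -46] -> 4
  [8, -16, 43, 21] -> [43, 21, 8, -16] -> [21, 8, -16] -> [] -> 0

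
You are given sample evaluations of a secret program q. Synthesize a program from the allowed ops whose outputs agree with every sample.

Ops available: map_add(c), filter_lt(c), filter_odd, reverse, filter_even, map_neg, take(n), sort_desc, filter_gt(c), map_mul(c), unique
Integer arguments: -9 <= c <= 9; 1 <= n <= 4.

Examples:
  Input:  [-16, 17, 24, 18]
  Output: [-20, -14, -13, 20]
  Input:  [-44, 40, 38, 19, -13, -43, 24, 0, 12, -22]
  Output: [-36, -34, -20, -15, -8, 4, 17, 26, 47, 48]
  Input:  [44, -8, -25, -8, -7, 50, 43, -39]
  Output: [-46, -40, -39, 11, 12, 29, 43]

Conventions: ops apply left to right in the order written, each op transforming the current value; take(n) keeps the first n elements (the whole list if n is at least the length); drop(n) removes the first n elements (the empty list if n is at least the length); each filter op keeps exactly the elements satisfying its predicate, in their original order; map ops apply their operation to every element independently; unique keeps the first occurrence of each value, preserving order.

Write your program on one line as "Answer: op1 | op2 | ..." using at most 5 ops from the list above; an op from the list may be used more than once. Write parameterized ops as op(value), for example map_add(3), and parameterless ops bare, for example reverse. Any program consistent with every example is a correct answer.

reverse | sort_desc | map_add(-4) | map_neg | unique

Check, running the answer program on each example:
  [-16, 17, 24, 18] -> [18, 24, 17, -16] -> [24, 18, 17, -16] -> [20, 14, 13, -20] -> [-20, -14, -13, 20] -> [-20, -14, -13, 20]
  [-44, 40, 38, 19, -13, -43, 24, 0, 12, -22] -> [-22, 12, 0, 24, -43, -13, 19, 38, 40, -44] -> [40, 38, 24, 19, 12, 0, -13, -22, -43, -44] -> [36, 34, 20, 15, 8, -4, -17, -26, -47, -48] -> [-36, -34, -20, -15, -8, 4, 17, 26, 47, 48] -> [-36, -34, -20, -15, -8, 4, 17, 26, 47, 48]
  [44, -8, -25, -8, -7, 50, 43, -39] -> [-39, 43, 50, -7, -8, -25, -8, 44] -> [50, 44, 43, -7, -8, -8, -25, -39] -> [46, 40, 39, -11, -12, -12, -29, -43] -> [-46, -40, -39, 11, 12, 12, 29, 43] -> [-46, -40, -39, 11, 12, 29, 43]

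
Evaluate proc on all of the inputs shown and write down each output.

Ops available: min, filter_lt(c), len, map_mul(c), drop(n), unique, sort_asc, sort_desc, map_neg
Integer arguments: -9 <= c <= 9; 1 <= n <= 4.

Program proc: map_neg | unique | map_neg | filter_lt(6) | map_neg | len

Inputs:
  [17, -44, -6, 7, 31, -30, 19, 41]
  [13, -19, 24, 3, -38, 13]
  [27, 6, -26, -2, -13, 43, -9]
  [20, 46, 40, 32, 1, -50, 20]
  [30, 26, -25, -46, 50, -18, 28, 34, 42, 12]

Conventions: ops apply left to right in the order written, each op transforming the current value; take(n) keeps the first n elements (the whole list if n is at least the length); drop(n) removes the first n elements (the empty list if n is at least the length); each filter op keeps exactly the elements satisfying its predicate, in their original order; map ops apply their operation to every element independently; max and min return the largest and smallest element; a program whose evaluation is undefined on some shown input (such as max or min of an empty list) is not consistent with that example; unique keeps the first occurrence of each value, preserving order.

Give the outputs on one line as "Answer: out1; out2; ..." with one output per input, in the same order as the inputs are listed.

3; 3; 4; 2; 3

Execution, op by op:
  [17, -44, -6, 7, 31, -30, 19, 41] -> [-17, 44, 6, -7, -31, 30, -19, -41] -> [-17, 44, 6, -7, -31, 30, -19, -41] -> [17, -44, -6, 7, 31, -30, 19, 41] -> [-44, -6, -30] -> [44, 6, 30] -> 3
  [13, -19, 24, 3, -38, 13] -> [-13, 19, -24, -3, 38, -13] -> [-13, 19, -24, -3, 38] -> [13, -19, 24, 3, -38] -> [-19, 3, -38] -> [19, -3, 38] -> 3
  [27, 6, -26, -2, -13, 43, -9] -> [-27, -6, 26, 2, 13, -43, 9] -> [-27, -6, 26, 2, 13, -43, 9] -> [27, 6, -26, -2, -13, 43, -9] -> [-26, -2, -13, -9] -> [26, 2, 13, 9] -> 4
  [20, 46, 40, 32, 1, -50, 20] -> [-20, -46, -40, -32, -1, 50, -20] -> [-20, -46, -40, -32, -1, 50] -> [20, 46, 40, 32, 1, -50] -> [1, -50] -> [-1, 50] -> 2
  [30, 26, -25, -46, 50, -18, 28, 34, 42, 12] -> [-30, -26, 25, 46, -50, 18, -28, -34, -42, -12] -> [-30, -26, 25, 46, -50, 18, -28, -34, -42, -12] -> [30, 26, -25, -46, 50, -18, 28, 34, 42, 12] -> [-25, -46, -18] -> [25, 46, 18] -> 3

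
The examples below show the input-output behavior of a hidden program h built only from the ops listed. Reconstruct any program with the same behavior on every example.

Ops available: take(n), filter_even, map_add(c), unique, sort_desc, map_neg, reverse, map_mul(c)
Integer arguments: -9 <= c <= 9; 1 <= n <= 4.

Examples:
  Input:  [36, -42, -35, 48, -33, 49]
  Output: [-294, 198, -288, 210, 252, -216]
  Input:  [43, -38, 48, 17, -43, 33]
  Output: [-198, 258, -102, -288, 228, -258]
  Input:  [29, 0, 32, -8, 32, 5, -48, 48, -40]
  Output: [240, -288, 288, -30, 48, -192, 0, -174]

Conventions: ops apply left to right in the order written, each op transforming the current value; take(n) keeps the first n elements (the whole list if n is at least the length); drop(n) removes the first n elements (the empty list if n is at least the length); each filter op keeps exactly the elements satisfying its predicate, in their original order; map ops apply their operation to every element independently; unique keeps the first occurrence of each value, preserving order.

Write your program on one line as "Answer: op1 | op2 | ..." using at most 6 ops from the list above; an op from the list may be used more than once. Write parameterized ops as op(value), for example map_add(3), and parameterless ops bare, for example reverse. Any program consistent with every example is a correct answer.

map_mul(-3) | unique | map_mul(-2) | map_neg | reverse

Check, running the answer program on each example:
  [36, -42, -35, 48, -33, 49] -> [-108, 126, 105, -144, 99, -147] -> [-108, 126, 105, -144, 99, -147] -> [216, -252, -210, 288, -198, 294] -> [-216, 252, 210, -288, 198, -294] -> [-294, 198, -288, 210, 252, -216]
  [43, -38, 48, 17, -43, 33] -> [-129, 114, -144, -51, 129, -99] -> [-129, 114, -144, -51, 129, -99] -> [258, -228, 288, 102, -258, 198] -> [-258, 228, -288, -102, 258, -198] -> [-198, 258, -102, -288, 228, -258]
  [29, 0, 32, -8, 32, 5, -48, 48, -40] -> [-87, 0, -96, 24, -96, -15, 144, -144, 120] -> [-87, 0, -96, 24, -15, 144, -144, 120] -> [174, 0, 192, -48, 30, -288, 288, -240] -> [-174, 0, -192, 48, -30, 288, -288, 240] -> [240, -288, 288, -30, 48, -192, 0, -174]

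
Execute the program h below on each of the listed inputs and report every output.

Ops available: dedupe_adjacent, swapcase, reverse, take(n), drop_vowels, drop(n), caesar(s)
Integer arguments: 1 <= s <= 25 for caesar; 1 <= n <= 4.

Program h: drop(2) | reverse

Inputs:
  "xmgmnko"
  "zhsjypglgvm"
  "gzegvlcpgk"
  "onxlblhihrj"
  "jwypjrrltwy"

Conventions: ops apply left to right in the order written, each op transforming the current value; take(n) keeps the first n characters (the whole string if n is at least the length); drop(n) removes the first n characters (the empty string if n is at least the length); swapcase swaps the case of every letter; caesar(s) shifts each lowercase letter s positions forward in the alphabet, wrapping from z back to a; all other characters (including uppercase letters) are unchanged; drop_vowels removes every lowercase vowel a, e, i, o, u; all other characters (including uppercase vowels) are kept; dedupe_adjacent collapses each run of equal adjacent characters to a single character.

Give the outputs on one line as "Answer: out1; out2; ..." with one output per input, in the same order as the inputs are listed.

Execution, op by op:
  "xmgmnko" -> "gmnko" -> "oknmg"
  "zhsjypglgvm" -> "sjypglgvm" -> "mvglgpyjs"
  "gzegvlcpgk" -> "egvlcpgk" -> "kgpclvge"
  "onxlblhihrj" -> "xlblhihrj" -> "jrhihlblx"
  "jwypjrrltwy" -> "ypjrrltwy" -> "ywtlrrjpy"

"oknmg"; "mvglgpyjs"; "kgpclvge"; "jrhihlblx"; "ywtlrrjpy"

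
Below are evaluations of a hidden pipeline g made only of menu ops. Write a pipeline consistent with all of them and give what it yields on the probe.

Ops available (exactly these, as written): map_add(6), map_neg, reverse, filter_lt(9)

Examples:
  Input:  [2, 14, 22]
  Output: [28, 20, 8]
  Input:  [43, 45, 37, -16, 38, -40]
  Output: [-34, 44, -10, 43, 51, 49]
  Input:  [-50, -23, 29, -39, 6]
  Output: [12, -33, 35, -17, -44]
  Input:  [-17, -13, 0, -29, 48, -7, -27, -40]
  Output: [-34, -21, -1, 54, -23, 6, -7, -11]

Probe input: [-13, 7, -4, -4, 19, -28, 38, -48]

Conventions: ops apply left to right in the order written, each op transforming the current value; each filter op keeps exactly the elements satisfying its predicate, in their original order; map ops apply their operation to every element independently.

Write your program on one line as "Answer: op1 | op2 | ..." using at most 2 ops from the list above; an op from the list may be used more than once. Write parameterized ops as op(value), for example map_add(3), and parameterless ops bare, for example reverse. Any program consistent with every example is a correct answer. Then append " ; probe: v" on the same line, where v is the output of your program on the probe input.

map_add(6) | reverse ; probe: [-42, 44, -22, 25, 2, 2, 13, -7]

Check, running the answer program on each example:
  [2, 14, 22] -> [8, 20, 28] -> [28, 20, 8]
  [43, 45, 37, -16, 38, -40] -> [49, 51, 43, -10, 44, -34] -> [-34, 44, -10, 43, 51, 49]
  [-50, -23, 29, -39, 6] -> [-44, -17, 35, -33, 12] -> [12, -33, 35, -17, -44]
  [-17, -13, 0, -29, 48, -7, -27, -40] -> [-11, -7, 6, -23, 54, -1, -21, -34] -> [-34, -21, -1, 54, -23, 6, -7, -11]
  probe: [-13, 7, -4, -4, 19, -28, 38, -48] -> [-7, 13, 2, 2, 25, -22, 44, -42] -> [-42, 44, -22, 25, 2, 2, 13, -7]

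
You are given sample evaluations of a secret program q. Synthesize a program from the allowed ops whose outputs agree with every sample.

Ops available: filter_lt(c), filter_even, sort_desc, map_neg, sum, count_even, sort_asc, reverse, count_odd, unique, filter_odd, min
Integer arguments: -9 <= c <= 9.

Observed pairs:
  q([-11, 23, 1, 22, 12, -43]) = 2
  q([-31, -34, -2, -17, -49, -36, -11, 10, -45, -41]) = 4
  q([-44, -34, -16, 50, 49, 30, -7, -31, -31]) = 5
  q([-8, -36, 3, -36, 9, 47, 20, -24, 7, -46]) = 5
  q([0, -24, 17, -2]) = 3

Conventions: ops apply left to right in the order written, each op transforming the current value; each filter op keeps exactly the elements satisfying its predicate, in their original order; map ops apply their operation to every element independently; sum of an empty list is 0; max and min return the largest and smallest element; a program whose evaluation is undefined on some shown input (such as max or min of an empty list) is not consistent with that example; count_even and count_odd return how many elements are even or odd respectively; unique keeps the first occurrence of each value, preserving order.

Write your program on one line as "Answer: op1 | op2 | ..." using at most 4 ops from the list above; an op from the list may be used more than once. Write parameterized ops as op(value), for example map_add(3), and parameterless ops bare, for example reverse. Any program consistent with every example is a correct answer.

unique | map_neg | count_even

Check, running the answer program on each example:
  [-11, 23, 1, 22, 12, -43] -> [-11, 23, 1, 22, 12, -43] -> [11, -23, -1, -22, -12, 43] -> 2
  [-31, -34, -2, -17, -49, -36, -11, 10, -45, -41] -> [-31, -34, -2, -17, -49, -36, -11, 10, -45, -41] -> [31, 34, 2, 17, 49, 36, 11, -10, 45, 41] -> 4
  [-44, -34, -16, 50, 49, 30, -7, -31, -31] -> [-44, -34, -16, 50, 49, 30, -7, -31] -> [44, 34, 16, -50, -49, -30, 7, 31] -> 5
  [-8, -36, 3, -36, 9, 47, 20, -24, 7, -46] -> [-8, -36, 3, 9, 47, 20, -24, 7, -46] -> [8, 36, -3, -9, -47, -20, 24, -7, 46] -> 5
  [0, -24, 17, -2] -> [0, -24, 17, -2] -> [0, 24, -17, 2] -> 3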